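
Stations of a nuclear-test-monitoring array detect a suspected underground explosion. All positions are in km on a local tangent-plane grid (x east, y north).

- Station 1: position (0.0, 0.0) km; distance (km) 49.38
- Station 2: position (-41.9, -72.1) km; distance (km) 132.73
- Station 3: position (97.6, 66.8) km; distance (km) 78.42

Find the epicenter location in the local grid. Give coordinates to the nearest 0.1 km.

Circle about each station: x² + y² = 49.38²; (x + 41.9)² + (y + 72.1)² = 132.73²; (x − 97.6)² + (y − 66.8)² = 78.42².
Subtracting the Station 1 equation from the Station 2 and Station 3 equations removes the quadratic terms:
-83.8 x − 144.2 y = -8224.85
195.2 x + 133.6 y = 10276.69
Solving the 2×2 system: x ≈ 22.6, y ≈ 43.9 km.

(22.6, 43.9)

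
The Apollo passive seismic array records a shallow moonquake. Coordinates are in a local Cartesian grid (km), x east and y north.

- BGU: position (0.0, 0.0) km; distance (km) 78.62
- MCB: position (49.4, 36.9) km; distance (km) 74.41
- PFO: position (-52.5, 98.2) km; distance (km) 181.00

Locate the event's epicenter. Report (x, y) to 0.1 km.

70.7 km east, -34.4 km north

Circle about each station: x² + y² = 78.62²; (x − 49.4)² + (y − 36.9)² = 74.41²; (x + 52.5)² + (y − 98.2)² = 181.00².
Subtracting the BGU equation from the MCB and PFO equations removes the quadratic terms:
98.8 x + 73.8 y = 4446.23
-105.0 x + 196.4 y = -14180.41
Solving the 2×2 system: x ≈ 70.7, y ≈ -34.4 km.
Check against BGU (with the unrounded x, y): √(x²+y²) = 78.63 ≈ 78.62 km. ✓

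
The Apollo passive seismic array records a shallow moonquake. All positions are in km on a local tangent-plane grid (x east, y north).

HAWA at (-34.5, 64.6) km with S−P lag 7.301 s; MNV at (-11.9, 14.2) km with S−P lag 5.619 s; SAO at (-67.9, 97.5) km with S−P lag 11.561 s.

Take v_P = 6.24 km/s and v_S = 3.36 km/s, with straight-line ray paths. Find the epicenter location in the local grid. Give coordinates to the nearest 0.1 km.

-52.8 km east, 14.7 km north

Distance from S−P lag: d = Δt · v_P v_S / (v_P − v_S) = Δt · (6.24·3.36)/(6.24−3.36) ≈ 7.2800·Δt.
So d_HAWA = 53.15, d_MNV = 40.91, d_SAO = 84.16 km.
Circle about each station: (x + 34.5)² + (y − 64.6)² = 53.15²; (x + 11.9)² + (y − 14.2)² = 40.91²; (x + 67.9)² + (y − 97.5)² = 84.16².
Subtracting pairs of circle equations eliminates x²+y² and gives linear equations (the radical axes):
45.2 x − 100.8 y = -3868.87
-66.8 x + 65.8 y = 4495.27
Solving the 2×2 system: x ≈ -52.8, y ≈ 14.7 km.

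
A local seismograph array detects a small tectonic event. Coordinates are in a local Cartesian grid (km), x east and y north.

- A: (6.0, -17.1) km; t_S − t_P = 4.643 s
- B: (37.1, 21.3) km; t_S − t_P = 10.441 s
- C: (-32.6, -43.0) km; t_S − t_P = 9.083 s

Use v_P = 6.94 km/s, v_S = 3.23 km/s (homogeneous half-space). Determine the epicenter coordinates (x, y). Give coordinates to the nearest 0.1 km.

Distance from S−P lag: d = Δt · v_P v_S / (v_P − v_S) = Δt · (6.94·3.23)/(6.94−3.23) ≈ 6.0421·Δt.
So d_A = 28.05, d_B = 63.09, d_C = 54.88 km.
Circle about each station: (x − 6.0)² + (y + 17.1)² = 28.05²; (x − 37.1)² + (y − 21.3)² = 63.09²; (x + 32.6)² + (y + 43.0)² = 54.88².
Subtracting the A equation from the B and C equations removes the quadratic terms:
62.2 x + 76.8 y = -1691.86
-77.2 x − 51.8 y = 358.34
Solving the 2×2 system: x ≈ 22.2, y ≈ -40.0 km.
Check against A (with the unrounded x, y): √((x − 6.0)²+(y + 17.1)²) = 28.07 ≈ 28.05 km. ✓

22.2 km east, -40.0 km north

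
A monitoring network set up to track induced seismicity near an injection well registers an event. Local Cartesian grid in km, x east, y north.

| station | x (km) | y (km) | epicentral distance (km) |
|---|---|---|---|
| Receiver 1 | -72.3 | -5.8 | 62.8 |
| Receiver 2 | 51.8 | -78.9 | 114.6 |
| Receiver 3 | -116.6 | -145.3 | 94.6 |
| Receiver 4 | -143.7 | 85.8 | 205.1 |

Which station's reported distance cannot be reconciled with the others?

Solve using three stations at a time. Using Receiver 1, Receiver 2, Receiver 3 (subtract circle equations pairwise → linear system) gives (x, y) ≈ (-62.3, -67.8).
Distances from that point to each station vs reported:
  Receiver 1: calculated 62.8 vs reported 62.8 → residual 0.0 km
  Receiver 2: calculated 114.6 vs reported 114.6 → residual 0.0 km
  Receiver 3: calculated 94.6 vs reported 94.6 → residual 0.0 km
  Receiver 4: calculated 173.9 vs reported 205.1 → residual 31.2 km
Receiver 1, Receiver 2, Receiver 3 are mutually consistent (residuals ≈ 0); Receiver 4 is off by 31.2 km.

Receiver 4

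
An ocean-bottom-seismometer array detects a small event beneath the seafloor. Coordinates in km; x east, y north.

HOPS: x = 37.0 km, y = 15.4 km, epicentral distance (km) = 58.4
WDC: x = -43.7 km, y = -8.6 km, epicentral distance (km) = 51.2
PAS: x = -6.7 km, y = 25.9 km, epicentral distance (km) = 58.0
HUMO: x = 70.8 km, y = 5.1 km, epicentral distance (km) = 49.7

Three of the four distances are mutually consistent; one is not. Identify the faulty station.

HUMO

Solve using three stations at a time. Using HOPS, WDC, PAS (subtract circle equations pairwise → linear system) gives (x, y) ≈ (2.1, -31.4).
Distances from that point to each station vs reported:
  HOPS: calculated 58.4 vs reported 58.4 → residual 0.0 km
  WDC: calculated 51.2 vs reported 51.2 → residual 0.0 km
  PAS: calculated 58.0 vs reported 58.0 → residual 0.0 km
  HUMO: calculated 77.8 vs reported 49.7 → residual 28.1 km
HOPS, WDC, PAS are mutually consistent (residuals ≈ 0); HUMO is off by 28.1 km.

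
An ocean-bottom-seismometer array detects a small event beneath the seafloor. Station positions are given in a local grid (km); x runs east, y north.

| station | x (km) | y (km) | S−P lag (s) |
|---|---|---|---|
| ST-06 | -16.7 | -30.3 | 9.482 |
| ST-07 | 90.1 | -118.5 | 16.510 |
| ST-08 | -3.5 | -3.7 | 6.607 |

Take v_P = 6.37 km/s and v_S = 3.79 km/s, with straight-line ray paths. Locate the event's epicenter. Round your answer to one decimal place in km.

Distance from S−P lag: d = Δt · v_P v_S / (v_P − v_S) = Δt · (6.37·3.79)/(6.37−3.79) ≈ 9.3575·Δt.
So d_ST-06 = 88.73, d_ST-07 = 154.49, d_ST-08 = 61.82 km.
Circle about each station: (x + 16.7)² + (y + 30.3)² = 88.73²; (x − 90.1)² + (y + 118.5)² = 154.49²; (x + 3.5)² + (y + 3.7)² = 61.82².
Subtracting the ST-06 equation from the ST-07 and ST-08 equations removes the quadratic terms:
213.6 x − 176.4 y = 4969.13
26.4 x + 53.2 y = 2880.26
Solving the 2×2 system: x ≈ 48.2, y ≈ 30.2 km.

x ≈ 48.2 km, y ≈ 30.2 km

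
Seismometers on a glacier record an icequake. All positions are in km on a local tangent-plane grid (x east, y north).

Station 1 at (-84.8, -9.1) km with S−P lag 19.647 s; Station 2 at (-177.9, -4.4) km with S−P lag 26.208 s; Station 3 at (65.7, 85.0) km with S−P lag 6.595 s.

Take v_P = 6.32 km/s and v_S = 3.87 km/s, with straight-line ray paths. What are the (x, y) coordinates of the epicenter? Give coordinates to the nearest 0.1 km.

Distance from S−P lag: d = Δt · v_P v_S / (v_P − v_S) = Δt · (6.32·3.87)/(6.32−3.87) ≈ 9.9830·Δt.
So d_Station 1 = 196.14, d_Station 2 = 261.63, d_Station 3 = 65.84 km.
Circle about each station: (x + 84.8)² + (y + 9.1)² = 196.14²; (x + 177.9)² + (y + 4.4)² = 261.63²; (x − 65.7)² + (y − 85.0)² = 65.84².
Subtracting the Station 1 equation from the Station 2 and Station 3 equations removes the quadratic terms:
-186.2 x + 9.4 y = -5585.44
301.0 x + 188.2 y = 38403.63
Solving the 2×2 system: x ≈ 37.3, y ≈ 144.4 km.

x ≈ 37.3 km, y ≈ 144.4 km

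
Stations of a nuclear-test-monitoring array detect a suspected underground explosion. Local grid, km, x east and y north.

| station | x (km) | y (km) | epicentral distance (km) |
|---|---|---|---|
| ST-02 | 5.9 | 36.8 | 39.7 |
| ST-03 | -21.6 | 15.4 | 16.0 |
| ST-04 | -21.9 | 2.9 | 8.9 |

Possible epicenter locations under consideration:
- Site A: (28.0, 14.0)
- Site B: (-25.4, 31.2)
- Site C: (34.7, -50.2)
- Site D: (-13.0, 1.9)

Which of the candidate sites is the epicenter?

Site D

For each candidate, compare |candidate − station| to the reported distance:
Site A: residuals ST-02 7.9, ST-03 33.6, ST-04 42.2 → max 42.2 km
Site B: residuals ST-02 7.9, ST-03 0.3, ST-04 19.6 → max 19.6 km
Site C: residuals ST-02 51.9, ST-03 70.4, ST-04 68.7 → max 70.4 km
Site D: residuals ST-02 0.0, ST-03 0.0, ST-04 0.1 → max 0.1 km
Only Site D has all residuals ≈ 0.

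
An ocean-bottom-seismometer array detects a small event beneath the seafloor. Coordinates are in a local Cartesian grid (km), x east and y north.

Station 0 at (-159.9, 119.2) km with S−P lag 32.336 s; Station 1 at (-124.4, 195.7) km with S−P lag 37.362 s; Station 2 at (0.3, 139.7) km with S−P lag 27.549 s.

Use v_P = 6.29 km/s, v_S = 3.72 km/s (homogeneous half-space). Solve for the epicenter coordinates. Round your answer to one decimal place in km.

Distance from S−P lag: d = Δt · v_P v_S / (v_P − v_S) = Δt · (6.29·3.72)/(6.29−3.72) ≈ 9.1046·Δt.
So d_Station 0 = 294.41, d_Station 1 = 340.17, d_Station 2 = 250.82 km.
Circle about each station: (x + 159.9)² + (y − 119.2)² = 294.41²; (x + 124.4)² + (y − 195.7)² = 340.17²; (x − 0.3)² + (y − 139.7)² = 250.82².
Subtracting pairs of circle equations eliminates x²+y² and gives linear equations (the radical axes):
71.0 x + 153.0 y = -15041.18
320.4 x + 41.0 y = 3506.11
Solving the 2×2 system: x ≈ 25.0, y ≈ -109.9 km.

x ≈ 25.0 km, y ≈ -109.9 km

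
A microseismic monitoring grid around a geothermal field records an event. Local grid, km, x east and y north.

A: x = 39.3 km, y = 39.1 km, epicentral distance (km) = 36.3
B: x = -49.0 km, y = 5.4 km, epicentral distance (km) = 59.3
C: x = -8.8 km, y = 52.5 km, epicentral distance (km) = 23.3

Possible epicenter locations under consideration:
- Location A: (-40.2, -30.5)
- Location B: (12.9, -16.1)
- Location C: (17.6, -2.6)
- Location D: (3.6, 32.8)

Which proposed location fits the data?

Location D

For each candidate, compare |candidate − station| to the reported distance:
Location A: residuals A 69.4, B 22.3, C 65.4 → max 69.4 km
Location B: residuals A 24.9, B 6.2, C 48.7 → max 48.7 km
Location C: residuals A 10.7, B 7.8, C 37.8 → max 37.8 km
Location D: residuals A 0.0, B 0.0, C 0.0 → max 0.0 km
Only Location D has all residuals ≈ 0.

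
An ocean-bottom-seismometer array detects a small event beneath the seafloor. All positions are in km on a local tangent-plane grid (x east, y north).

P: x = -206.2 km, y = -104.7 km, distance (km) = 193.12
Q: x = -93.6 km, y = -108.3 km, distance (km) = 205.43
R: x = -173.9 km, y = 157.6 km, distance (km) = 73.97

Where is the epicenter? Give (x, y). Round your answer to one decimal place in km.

Circle about each station: (x + 206.2)² + (y + 104.7)² = 193.12²; (x + 93.6)² + (y + 108.3)² = 205.43²; (x + 173.9)² + (y − 157.6)² = 73.97².
Subtracting pairs of circle equations eliminates x²+y² and gives linear equations (the radical axes):
225.2 x − 7.2 y = -37896.83
64.6 x + 524.6 y = 33422.21
Solving the 2×2 system: x ≈ -165.6, y ≈ 84.1 km.

x ≈ -165.6 km, y ≈ 84.1 km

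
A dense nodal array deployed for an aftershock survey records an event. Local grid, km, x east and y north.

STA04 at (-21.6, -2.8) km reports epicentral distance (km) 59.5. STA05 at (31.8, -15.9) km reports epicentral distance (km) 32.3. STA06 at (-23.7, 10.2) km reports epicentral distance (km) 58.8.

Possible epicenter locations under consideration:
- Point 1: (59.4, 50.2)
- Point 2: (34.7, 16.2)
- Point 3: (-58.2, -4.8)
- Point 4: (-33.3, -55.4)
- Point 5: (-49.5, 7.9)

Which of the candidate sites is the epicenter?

For each candidate, compare |candidate − station| to the reported distance:
Point 1: residuals STA04 37.3, STA05 39.3, STA06 33.4 → max 39.3 km
Point 2: residuals STA04 0.1, STA05 0.1, STA06 0.1 → max 0.1 km
Point 3: residuals STA04 22.8, STA05 58.4, STA06 21.2 → max 58.4 km
Point 4: residuals STA04 5.6, STA05 43.8, STA06 7.5 → max 43.8 km
Point 5: residuals STA04 29.6, STA05 52.4, STA06 32.9 → max 52.4 km
Only Point 2 has all residuals ≈ 0.

Point 2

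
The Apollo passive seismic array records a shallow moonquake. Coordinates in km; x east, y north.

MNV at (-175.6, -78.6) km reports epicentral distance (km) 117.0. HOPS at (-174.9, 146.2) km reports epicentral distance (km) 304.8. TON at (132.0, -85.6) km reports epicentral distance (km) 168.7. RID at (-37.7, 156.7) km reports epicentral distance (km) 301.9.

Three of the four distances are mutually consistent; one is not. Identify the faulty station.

TON

Solve using three stations at a time. Using MNV, HOPS, RID (subtract circle equations pairwise → linear system) gives (x, y) ≈ (-77.4, -142.7).
Distances from that point to each station vs reported:
  MNV: calculated 117.3 vs reported 117.0 → residual 0.3 km
  HOPS: calculated 304.9 vs reported 304.8 → residual 0.1 km
  TON: calculated 217.0 vs reported 168.7 → residual 48.3 km
  RID: calculated 302.0 vs reported 301.9 → residual 0.1 km
MNV, HOPS, RID are mutually consistent (residuals ≈ 0); TON is off by 48.3 km.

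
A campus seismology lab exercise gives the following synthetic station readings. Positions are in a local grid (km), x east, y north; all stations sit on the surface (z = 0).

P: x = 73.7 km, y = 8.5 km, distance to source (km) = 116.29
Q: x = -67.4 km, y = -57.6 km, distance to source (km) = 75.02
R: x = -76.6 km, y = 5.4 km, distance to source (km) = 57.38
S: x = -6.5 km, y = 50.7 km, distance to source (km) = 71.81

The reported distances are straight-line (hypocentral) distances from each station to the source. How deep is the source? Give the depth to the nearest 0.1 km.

Each station gives a sphere (x−x_i)² + (y−y_i)² + z² = d_i² (stations at z=0).
Subtracting the P sphere from Q and R: z² cancels, leaving linear equations in x and y:
-282.2 x − 132.2 y = 10251.94
-300.6 x − 6.2 y = 10623.68
Solving: x ≈ -35.296, y ≈ -2.204 km (keep extra digits for the depth step; rounded: -35.3, -2.2).
Then from the P sphere: z² = 116.29² − (x − 73.7)² − (y − 8.5)² with x = -35.296, y = -2.204, so z ≈ 39.098 ≈ 39.1 km.

39.1 km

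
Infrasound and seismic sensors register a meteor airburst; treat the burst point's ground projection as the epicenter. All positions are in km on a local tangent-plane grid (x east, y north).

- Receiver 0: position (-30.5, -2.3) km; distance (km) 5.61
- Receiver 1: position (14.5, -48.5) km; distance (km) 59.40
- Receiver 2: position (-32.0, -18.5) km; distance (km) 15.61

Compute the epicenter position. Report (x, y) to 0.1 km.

Circle about each station: (x + 30.5)² + (y + 2.3)² = 5.61²; (x − 14.5)² + (y + 48.5)² = 59.40²; (x + 32.0)² + (y + 18.5)² = 15.61².
Subtracting the Receiver 0 equation from the Receiver 1 and Receiver 2 equations removes the quadratic terms:
90.0 x − 92.4 y = -1869.93
-3.0 x − 32.4 y = 218.51
Solving the 2×2 system: x ≈ -25.3, y ≈ -4.4 km.
Check against Receiver 0 (with the unrounded x, y): √((x + 30.5)²+(y + 2.3)²) = 5.61 ≈ 5.61 km. ✓

-25.3 km east, -4.4 km north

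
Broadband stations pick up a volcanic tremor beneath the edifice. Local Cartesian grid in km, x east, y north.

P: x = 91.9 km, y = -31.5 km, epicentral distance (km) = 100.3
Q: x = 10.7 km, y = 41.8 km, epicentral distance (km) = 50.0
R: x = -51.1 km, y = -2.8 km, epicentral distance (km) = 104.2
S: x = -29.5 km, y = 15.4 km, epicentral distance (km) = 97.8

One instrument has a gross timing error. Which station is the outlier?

Solve using three stations at a time. Using P, Q, S (subtract circle equations pairwise → linear system) gives (x, y) ≈ (56.3, 62.3).
Distances from that point to each station vs reported:
  P: calculated 100.3 vs reported 100.3 → residual 0.0 km
  Q: calculated 50.0 vs reported 50.0 → residual 0.0 km
  R: calculated 125.6 vs reported 104.2 → residual 21.4 km
  S: calculated 97.8 vs reported 97.8 → residual 0.0 km
P, Q, S are mutually consistent (residuals ≈ 0); R is off by 21.4 km.

R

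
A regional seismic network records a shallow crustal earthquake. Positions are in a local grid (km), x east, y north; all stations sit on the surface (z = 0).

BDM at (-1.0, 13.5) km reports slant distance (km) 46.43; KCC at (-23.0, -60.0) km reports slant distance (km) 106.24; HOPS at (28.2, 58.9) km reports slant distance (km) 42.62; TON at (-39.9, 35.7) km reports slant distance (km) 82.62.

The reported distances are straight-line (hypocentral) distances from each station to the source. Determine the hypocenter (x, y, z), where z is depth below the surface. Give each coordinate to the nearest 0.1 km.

(39.0, 23.6, 21.3)

Each station gives a sphere (x−x_i)² + (y−y_i)² + z² = d_i² (stations at z=0).
Subtracting the BDM sphere from KCC and HOPS: z² cancels, leaving linear equations in x and y:
-44.0 x − 147.0 y = -5185.44
58.4 x + 90.8 y = 4420.48
Solving: x ≈ 38.995, y ≈ 23.603 km (keep extra digits for the depth step; rounded: 39.0, 23.6).
Then from the BDM sphere: z² = 46.43² − (x + 1.0)² − (y − 13.5)² with x = 38.995, y = 23.603, so z ≈ 21.309 ≈ 21.3 km.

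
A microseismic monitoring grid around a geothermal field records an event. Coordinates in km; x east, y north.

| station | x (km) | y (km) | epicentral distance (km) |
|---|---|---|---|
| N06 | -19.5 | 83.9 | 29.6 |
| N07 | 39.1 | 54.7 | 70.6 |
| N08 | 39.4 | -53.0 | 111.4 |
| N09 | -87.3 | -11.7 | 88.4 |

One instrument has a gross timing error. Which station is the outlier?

N08

Solve using three stations at a time. Using N06, N07, N09 (subtract circle equations pairwise → linear system) gives (x, y) ≈ (-31.5, 56.8).
Distances from that point to each station vs reported:
  N06: calculated 29.6 vs reported 29.6 → residual 0.0 km
  N07: calculated 70.6 vs reported 70.6 → residual 0.0 km
  N08: calculated 130.7 vs reported 111.4 → residual 19.3 km
  N09: calculated 88.4 vs reported 88.4 → residual 0.0 km
N06, N07, N09 are mutually consistent (residuals ≈ 0); N08 is off by 19.3 km.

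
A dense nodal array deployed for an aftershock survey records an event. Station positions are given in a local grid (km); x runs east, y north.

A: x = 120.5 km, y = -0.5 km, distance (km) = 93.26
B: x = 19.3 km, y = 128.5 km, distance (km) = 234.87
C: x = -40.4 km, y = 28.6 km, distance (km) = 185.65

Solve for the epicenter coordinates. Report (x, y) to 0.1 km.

x ≈ 101.0 km, y ≈ -91.7 km

Circle about each station: (x − 120.5)² + (y + 0.5)² = 93.26²; (x − 19.3)² + (y − 128.5)² = 234.87²; (x + 40.4)² + (y − 28.6)² = 185.65².
Subtracting the A equation from the B and C equations removes the quadratic terms:
-202.4 x + 258.0 y = -44102.25
-321.8 x + 58.2 y = -37838.87
Solving the 2×2 system: x ≈ 101.0, y ≈ -91.7 km.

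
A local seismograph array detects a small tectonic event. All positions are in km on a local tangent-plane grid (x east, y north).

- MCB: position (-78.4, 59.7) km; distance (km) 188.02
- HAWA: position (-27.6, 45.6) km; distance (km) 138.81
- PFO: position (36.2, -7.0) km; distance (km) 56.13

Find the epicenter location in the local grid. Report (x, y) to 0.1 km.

x ≈ 78.5 km, y ≈ -43.9 km

Circle about each station: (x + 78.4)² + (y − 59.7)² = 188.02²; (x + 27.6)² + (y − 45.6)² = 138.81²; (x − 36.2)² + (y + 7.0)² = 56.13².
Subtracting the MCB equation from the HAWA and PFO equations removes the quadratic terms:
101.6 x − 28.2 y = 9213.77
229.2 x − 133.4 y = 23849.73
Solving the 2×2 system: x ≈ 78.5, y ≈ -43.9 km.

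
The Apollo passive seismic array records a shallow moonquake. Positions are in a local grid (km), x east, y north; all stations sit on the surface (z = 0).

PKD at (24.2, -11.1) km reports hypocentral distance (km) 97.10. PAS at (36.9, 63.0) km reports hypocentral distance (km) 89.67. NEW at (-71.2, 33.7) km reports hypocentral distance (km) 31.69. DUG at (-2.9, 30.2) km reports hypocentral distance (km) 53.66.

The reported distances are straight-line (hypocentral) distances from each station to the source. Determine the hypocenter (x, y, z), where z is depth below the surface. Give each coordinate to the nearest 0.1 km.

Each station gives a sphere (x−x_i)² + (y−y_i)² + z² = d_i² (stations at z=0).
Subtracting the PKD sphere from PAS and NEW: z² cancels, leaving linear equations in x and y:
25.4 x + 148.2 y = 6009.46
-190.8 x + 89.6 y = 13920.43
Solving: x ≈ -49.900, y ≈ 49.102 km (keep extra digits for the depth step; rounded: -49.9, 49.1).
Then from the PKD sphere: z² = 97.10² − (x − 24.2)² − (y + 11.1)² with x = -49.900, y = 49.102, so z ≈ 17.701 ≈ 17.7 km.

x ≈ -49.9 km, y ≈ 49.1 km, depth ≈ 17.7 km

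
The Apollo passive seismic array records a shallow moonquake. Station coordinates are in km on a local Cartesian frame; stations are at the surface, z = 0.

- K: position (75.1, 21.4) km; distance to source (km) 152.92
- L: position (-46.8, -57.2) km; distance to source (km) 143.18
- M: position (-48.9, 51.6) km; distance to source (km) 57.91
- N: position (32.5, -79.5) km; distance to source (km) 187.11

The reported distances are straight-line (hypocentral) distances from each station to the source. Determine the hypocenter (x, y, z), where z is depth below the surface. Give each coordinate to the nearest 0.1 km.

x ≈ -58.1 km, y ≈ 75.8 km, depth ≈ 51.8 km

Each station gives a sphere (x−x_i)² + (y−y_i)² + z² = d_i² (stations at z=0).
Subtracting the K sphere from L and M: z² cancels, leaving linear equations in x and y:
-243.8 x − 157.2 y = 2248.12
-248.0 x + 60.4 y = 18986.76
Solving: x ≈ -58.098, y ≈ 75.802 km (keep extra digits for the depth step; rounded: -58.1, 75.8).
Then from the K sphere: z² = 152.92² − (x − 75.1)² − (y − 21.4)² with x = -58.098, y = 75.802, so z ≈ 51.800 ≈ 51.8 km.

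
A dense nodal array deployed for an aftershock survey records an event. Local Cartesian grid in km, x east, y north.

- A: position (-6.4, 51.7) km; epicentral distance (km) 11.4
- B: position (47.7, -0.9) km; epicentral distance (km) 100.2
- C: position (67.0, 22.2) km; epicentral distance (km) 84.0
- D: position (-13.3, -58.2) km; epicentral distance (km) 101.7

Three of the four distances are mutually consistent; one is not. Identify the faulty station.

B

Solve using three stations at a time. Using A, C, D (subtract circle equations pairwise → linear system) gives (x, y) ≈ (-14.3, 43.5).
Distances from that point to each station vs reported:
  A: calculated 11.4 vs reported 11.4 → residual 0.0 km
  B: calculated 76.2 vs reported 100.2 → residual 24.0 km
  C: calculated 84.0 vs reported 84.0 → residual 0.0 km
  D: calculated 101.7 vs reported 101.7 → residual 0.0 km
A, C, D are mutually consistent (residuals ≈ 0); B is off by 24.0 km.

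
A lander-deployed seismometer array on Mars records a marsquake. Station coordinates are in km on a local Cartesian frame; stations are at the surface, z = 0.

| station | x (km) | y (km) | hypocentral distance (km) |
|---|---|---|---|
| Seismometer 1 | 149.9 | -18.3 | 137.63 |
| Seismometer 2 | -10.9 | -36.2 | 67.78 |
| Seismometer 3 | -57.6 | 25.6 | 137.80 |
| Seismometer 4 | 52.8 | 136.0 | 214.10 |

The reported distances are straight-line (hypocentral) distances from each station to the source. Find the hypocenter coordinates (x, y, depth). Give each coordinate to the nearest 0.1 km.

Each station gives a sphere (x−x_i)² + (y−y_i)² + z² = d_i² (stations at z=0).
Subtracting the Seismometer 1 sphere from Seismometer 2 and Seismometer 3: z² cancels, leaving linear equations in x and y:
-321.6 x − 35.8 y = -7027.76
-415.0 x + 87.8 y = -18878.60
Solving: x ≈ 30.002, y ≈ -73.209 km (keep extra digits for the depth step; rounded: 30.0, -73.2).
Then from the Seismometer 1 sphere: z² = 137.63² − (x − 149.9)² − (y + 18.3)² with x = 30.002, y = -73.209, so z ≈ 39.389 ≈ 39.4 km.
Check against Seismometer 4 (with the unrounded solution): distance 214.10 ≈ 214.10 km. ✓

x ≈ 30.0 km, y ≈ -73.2 km, depth ≈ 39.4 km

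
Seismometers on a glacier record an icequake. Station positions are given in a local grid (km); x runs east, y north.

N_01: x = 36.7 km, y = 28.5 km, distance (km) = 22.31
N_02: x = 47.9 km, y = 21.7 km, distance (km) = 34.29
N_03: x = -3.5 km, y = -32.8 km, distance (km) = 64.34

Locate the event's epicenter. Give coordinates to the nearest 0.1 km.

x ≈ 14.4 km, y ≈ 29.0 km

Circle about each station: (x − 36.7)² + (y − 28.5)² = 22.31²; (x − 47.9)² + (y − 21.7)² = 34.29²; (x + 3.5)² + (y + 32.8)² = 64.34².
Subtracting the N_01 equation from the N_02 and N_03 equations removes the quadratic terms:
22.4 x − 13.6 y = -71.91
-80.4 x − 122.6 y = -4712.95
Solving the 2×2 system: x ≈ 14.4, y ≈ 29.0 km.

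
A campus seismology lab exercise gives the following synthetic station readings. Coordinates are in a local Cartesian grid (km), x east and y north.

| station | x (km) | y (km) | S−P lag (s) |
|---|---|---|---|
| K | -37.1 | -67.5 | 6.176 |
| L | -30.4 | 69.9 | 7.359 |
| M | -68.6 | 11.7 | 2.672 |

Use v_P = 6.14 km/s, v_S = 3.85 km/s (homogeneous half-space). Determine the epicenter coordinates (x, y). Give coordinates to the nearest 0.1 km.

x ≈ -46.2 km, y ≈ -4.4 km

Distance from S−P lag: d = Δt · v_P v_S / (v_P − v_S) = Δt · (6.14·3.85)/(6.14−3.85) ≈ 10.3227·Δt.
So d_K = 63.75, d_L = 75.96, d_M = 27.58 km.
Circle about each station: (x + 37.1)² + (y + 67.5)² = 63.75²; (x + 30.4)² + (y − 69.9)² = 75.96²; (x + 68.6)² + (y − 11.7)² = 27.58².
Subtracting the K equation from the L and M equations removes the quadratic terms:
13.4 x + 274.8 y = -1828.35
-63.0 x + 158.4 y = 2213.60
Solving the 2×2 system: x ≈ -46.2, y ≈ -4.4 km.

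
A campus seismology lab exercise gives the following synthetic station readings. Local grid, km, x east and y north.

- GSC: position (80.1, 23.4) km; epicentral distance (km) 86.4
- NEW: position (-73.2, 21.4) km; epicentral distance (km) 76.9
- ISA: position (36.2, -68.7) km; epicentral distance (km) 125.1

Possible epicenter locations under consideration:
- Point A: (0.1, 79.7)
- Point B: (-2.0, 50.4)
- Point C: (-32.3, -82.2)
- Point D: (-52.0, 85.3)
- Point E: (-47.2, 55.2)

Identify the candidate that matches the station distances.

For each candidate, compare |candidate − station| to the reported distance:
Point A: residuals GSC 11.4, NEW 16.8, ISA 27.6 → max 27.6 km
Point B: residuals GSC 0.0, NEW 0.0, ISA 0.0 → max 0.0 km
Point C: residuals GSC 67.8, NEW 34.5, ISA 55.3 → max 67.8 km
Point D: residuals GSC 59.5, NEW 9.6, ISA 52.4 → max 59.5 km
Point E: residuals GSC 44.8, NEW 34.3, ISA 24.3 → max 44.8 km
Only Point B has all residuals ≈ 0.

Point B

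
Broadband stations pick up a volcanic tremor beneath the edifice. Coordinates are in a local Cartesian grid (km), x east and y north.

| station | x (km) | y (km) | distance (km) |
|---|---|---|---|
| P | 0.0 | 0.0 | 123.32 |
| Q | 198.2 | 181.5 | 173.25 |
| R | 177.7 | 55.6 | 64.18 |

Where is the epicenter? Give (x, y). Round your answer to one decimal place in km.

Circle about each station: x² + y² = 123.32²; (x − 198.2)² + (y − 181.5)² = 173.25²; (x − 177.7)² + (y − 55.6)² = 64.18².
Subtracting the P equation from the Q and R equations removes the quadratic terms:
396.4 x + 363.0 y = 57417.75
355.4 x + 111.2 y = 45757.40
Solving the 2×2 system: x ≈ 120.4, y ≈ 26.7 km.

(120.4, 26.7)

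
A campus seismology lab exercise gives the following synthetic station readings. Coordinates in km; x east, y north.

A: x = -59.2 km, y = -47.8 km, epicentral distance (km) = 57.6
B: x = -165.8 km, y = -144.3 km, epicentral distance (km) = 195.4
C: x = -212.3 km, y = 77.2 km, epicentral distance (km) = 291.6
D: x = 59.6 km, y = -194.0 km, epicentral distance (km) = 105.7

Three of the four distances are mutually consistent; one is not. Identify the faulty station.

Solve using three stations at a time. Using B, C, D (subtract circle equations pairwise → linear system) gives (x, y) ≈ (23.2, -94.7).
Distances from that point to each station vs reported:
  A: calculated 94.9 vs reported 57.6 → residual 37.3 km
  B: calculated 195.4 vs reported 195.4 → residual 0.0 km
  C: calculated 291.6 vs reported 291.6 → residual 0.0 km
  D: calculated 105.7 vs reported 105.7 → residual 0.0 km
B, C, D are mutually consistent (residuals ≈ 0); A is off by 37.3 km.

A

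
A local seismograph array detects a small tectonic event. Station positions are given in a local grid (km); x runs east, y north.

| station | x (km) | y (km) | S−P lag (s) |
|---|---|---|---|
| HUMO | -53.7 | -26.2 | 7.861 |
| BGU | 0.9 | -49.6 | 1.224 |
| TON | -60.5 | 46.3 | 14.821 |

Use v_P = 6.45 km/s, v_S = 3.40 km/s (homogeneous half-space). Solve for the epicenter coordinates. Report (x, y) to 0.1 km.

0.9 km east, -40.8 km north

Distance from S−P lag: d = Δt · v_P v_S / (v_P − v_S) = Δt · (6.45·3.40)/(6.45−3.40) ≈ 7.1902·Δt.
So d_HUMO = 56.52, d_BGU = 8.80, d_TON = 106.57 km.
Circle about each station: (x + 53.7)² + (y + 26.2)² = 56.52²; (x − 0.9)² + (y + 49.6)² = 8.80²; (x + 60.5)² + (y − 46.3)² = 106.57².
Subtracting pairs of circle equations eliminates x²+y² and gives linear equations (the radical axes):
109.2 x − 46.8 y = 2007.91
-13.6 x + 145.0 y = -5928.84
Solving the 2×2 system: x ≈ 0.9, y ≈ -40.8 km.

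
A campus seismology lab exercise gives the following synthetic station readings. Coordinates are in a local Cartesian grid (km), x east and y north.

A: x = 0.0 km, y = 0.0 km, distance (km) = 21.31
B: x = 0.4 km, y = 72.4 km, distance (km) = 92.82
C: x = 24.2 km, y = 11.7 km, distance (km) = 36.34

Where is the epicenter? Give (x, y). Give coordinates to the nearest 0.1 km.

Circle about each station: x² + y² = 21.31²; (x − 0.4)² + (y − 72.4)² = 92.82²; (x − 24.2)² + (y − 11.7)² = 36.34².
Subtracting pairs of circle equations eliminates x²+y² and gives linear equations (the radical axes):
0.8 x + 144.8 y = -2919.52
48.4 x + 23.4 y = -143.95
Solving the 2×2 system: x ≈ 6.8, y ≈ -20.2 km.
Check against A (with the unrounded x, y): √(x²+y²) = 21.31 ≈ 21.31 km. ✓

6.8 km east, -20.2 km north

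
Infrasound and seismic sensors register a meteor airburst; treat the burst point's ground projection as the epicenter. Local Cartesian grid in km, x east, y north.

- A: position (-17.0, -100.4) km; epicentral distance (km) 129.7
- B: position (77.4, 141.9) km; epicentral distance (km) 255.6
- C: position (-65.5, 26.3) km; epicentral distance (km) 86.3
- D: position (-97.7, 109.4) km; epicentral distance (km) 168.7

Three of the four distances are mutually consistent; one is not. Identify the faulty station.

A

Solve using three stations at a time. Using B, C, D (subtract circle equations pairwise → linear system) gives (x, y) ≈ (-81.3, -58.4).
Distances from that point to each station vs reported:
  A: calculated 76.7 vs reported 129.7 → residual 53.0 km
  B: calculated 255.6 vs reported 255.6 → residual 0.0 km
  C: calculated 86.2 vs reported 86.3 → residual 0.1 km
  D: calculated 168.6 vs reported 168.7 → residual 0.1 km
B, C, D are mutually consistent (residuals ≈ 0); A is off by 53.0 km.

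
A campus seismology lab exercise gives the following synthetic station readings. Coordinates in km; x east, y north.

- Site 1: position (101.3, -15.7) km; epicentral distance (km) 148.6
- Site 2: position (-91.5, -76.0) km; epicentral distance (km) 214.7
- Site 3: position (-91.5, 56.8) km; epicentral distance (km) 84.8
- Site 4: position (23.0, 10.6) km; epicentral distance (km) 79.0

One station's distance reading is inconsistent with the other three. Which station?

Site 2

Solve using three stations at a time. Using Site 1, Site 3, Site 4 (subtract circle equations pairwise → linear system) gives (x, y) ≈ (-10.6, 82.1).
Distances from that point to each station vs reported:
  Site 1: calculated 148.6 vs reported 148.6 → residual 0.0 km
  Site 2: calculated 177.6 vs reported 214.7 → residual 37.1 km
  Site 3: calculated 84.8 vs reported 84.8 → residual 0.0 km
  Site 4: calculated 79.0 vs reported 79.0 → residual 0.0 km
Site 1, Site 3, Site 4 are mutually consistent (residuals ≈ 0); Site 2 is off by 37.1 km.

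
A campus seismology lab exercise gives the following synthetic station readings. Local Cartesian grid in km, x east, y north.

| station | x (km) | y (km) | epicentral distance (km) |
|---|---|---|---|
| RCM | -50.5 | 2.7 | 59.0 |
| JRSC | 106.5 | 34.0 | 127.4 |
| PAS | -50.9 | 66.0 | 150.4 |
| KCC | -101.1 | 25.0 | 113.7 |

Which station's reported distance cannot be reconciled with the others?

Solve using three stations at a time. Using RCM, JRSC, KCC (subtract circle equations pairwise → linear system) gives (x, y) ≈ (-2.6, -31.9).
Distances from that point to each station vs reported:
  RCM: calculated 59.1 vs reported 59.0 → residual 0.1 km
  JRSC: calculated 127.4 vs reported 127.4 → residual 0.0 km
  PAS: calculated 109.1 vs reported 150.4 → residual 41.3 km
  KCC: calculated 113.7 vs reported 113.7 → residual 0.0 km
RCM, JRSC, KCC are mutually consistent (residuals ≈ 0); PAS is off by 41.3 km.

PAS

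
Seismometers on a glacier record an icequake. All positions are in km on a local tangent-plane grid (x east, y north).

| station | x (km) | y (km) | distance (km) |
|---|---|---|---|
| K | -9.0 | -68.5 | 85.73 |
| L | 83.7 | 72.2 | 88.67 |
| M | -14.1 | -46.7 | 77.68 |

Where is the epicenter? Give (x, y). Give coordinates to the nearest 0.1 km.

x ≈ 55.3 km, y ≈ -11.8 km

Circle about each station: (x + 9.0)² + (y + 68.5)² = 85.73²; (x − 83.7)² + (y − 72.2)² = 88.67²; (x + 14.1)² + (y + 46.7)² = 77.68².
Subtracting the K equation from the L and M equations removes the quadratic terms:
185.4 x + 281.4 y = 6932.54
-10.2 x + 43.6 y = -1078.10
Solving the 2×2 system: x ≈ 55.3, y ≈ -11.8 km.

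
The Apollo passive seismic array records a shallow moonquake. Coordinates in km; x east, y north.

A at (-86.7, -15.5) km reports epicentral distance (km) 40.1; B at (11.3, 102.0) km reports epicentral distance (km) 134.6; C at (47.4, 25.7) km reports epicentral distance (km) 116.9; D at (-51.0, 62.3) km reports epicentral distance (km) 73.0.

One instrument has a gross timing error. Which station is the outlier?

A

Solve using three stations at a time. Using B, C, D (subtract circle equations pairwise → linear system) gives (x, y) ≈ (-64.1, -9.5).
Distances from that point to each station vs reported:
  A: calculated 23.4 vs reported 40.1 → residual 16.7 km
  B: calculated 134.6 vs reported 134.6 → residual 0.0 km
  C: calculated 116.9 vs reported 116.9 → residual 0.0 km
  D: calculated 73.0 vs reported 73.0 → residual 0.0 km
B, C, D are mutually consistent (residuals ≈ 0); A is off by 16.7 km.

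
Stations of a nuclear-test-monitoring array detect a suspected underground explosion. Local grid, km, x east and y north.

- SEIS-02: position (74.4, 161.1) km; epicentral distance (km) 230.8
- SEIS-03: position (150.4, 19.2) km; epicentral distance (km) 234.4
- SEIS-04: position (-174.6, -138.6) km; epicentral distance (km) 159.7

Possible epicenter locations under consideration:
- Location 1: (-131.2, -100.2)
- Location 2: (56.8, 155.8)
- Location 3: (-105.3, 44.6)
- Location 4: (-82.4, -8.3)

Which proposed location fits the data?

For each candidate, compare |candidate − station| to the reported distance:
Location 1: residuals SEIS-02 101.7, SEIS-03 71.5, SEIS-04 101.8 → max 101.8 km
Location 2: residuals SEIS-02 212.4, SEIS-03 68.8, SEIS-04 214.8 → max 214.8 km
Location 3: residuals SEIS-02 16.6, SEIS-03 22.6, SEIS-04 36.2 → max 36.2 km
Location 4: residuals SEIS-02 0.0, SEIS-03 0.0, SEIS-04 0.1 → max 0.1 km
Only Location 4 has all residuals ≈ 0.

Location 4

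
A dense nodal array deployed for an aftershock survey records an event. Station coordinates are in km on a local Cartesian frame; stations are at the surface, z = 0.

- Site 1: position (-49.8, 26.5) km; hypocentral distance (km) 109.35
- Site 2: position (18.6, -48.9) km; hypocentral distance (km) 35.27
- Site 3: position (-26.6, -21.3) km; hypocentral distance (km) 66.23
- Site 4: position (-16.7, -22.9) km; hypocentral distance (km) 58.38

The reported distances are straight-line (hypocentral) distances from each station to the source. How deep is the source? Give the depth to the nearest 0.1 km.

Each station gives a sphere (x−x_i)² + (y−y_i)² + z² = d_i² (stations at z=0).
Subtracting the Site 1 sphere from Site 2 and Site 3: z² cancels, leaving linear equations in x and y:
136.8 x − 150.8 y = 10268.33
46.4 x − 95.6 y = 5549.97
Solving: x ≈ 23.798, y ≈ -46.503 km (keep extra digits for the depth step; rounded: 23.8, -46.5).
Then from the Site 1 sphere: z² = 109.35² − (x + 49.8)² − (y − 26.5)² with x = 23.798, y = -46.503, so z ≈ 34.804 ≈ 34.8 km.
Check against Site 4 (with the unrounded solution): distance 58.38 ≈ 58.38 km. ✓

34.8 km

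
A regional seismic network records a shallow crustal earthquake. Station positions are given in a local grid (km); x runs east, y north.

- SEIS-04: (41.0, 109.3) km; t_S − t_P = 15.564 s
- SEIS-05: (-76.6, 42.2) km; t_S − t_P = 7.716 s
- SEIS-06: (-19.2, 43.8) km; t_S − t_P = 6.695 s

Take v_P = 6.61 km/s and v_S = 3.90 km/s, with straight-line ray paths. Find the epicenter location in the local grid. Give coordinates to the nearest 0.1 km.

-34.6 km east, -18.0 km north

Distance from S−P lag: d = Δt · v_P v_S / (v_P − v_S) = Δt · (6.61·3.90)/(6.61−3.90) ≈ 9.5125·Δt.
So d_SEIS-04 = 148.05, d_SEIS-05 = 73.40, d_SEIS-06 = 63.69 km.
Circle about each station: (x − 41.0)² + (y − 109.3)² = 148.05²; (x + 76.6)² + (y − 42.2)² = 73.40²; (x + 19.2)² + (y − 43.8)² = 63.69².
Subtracting pairs of circle equations eliminates x²+y² and gives linear equations (the radical axes):
-235.2 x − 134.2 y = 10552.15
-120.4 x − 131.0 y = 6521.98
Solving the 2×2 system: x ≈ -34.6, y ≈ -18.0 km.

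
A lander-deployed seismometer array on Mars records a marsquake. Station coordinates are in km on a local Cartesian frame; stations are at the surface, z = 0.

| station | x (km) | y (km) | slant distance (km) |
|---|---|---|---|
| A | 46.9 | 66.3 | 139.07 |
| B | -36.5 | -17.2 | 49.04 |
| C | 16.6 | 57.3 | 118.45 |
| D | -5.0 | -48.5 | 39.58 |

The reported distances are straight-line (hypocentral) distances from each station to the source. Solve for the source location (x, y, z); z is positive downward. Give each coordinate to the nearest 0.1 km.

(-23.1, -48.6, 35.2)

Each station gives a sphere (x−x_i)² + (y−y_i)² + z² = d_i² (stations at z=0).
Subtracting the A sphere from B and C: z² cancels, leaving linear equations in x and y:
-166.8 x − 167.0 y = 11968.33
-60.6 x − 18.0 y = 2273.61
Solving: x ≈ -23.078, y ≈ -48.616 km (keep extra digits for the depth step; rounded: -23.1, -48.6).
Then from the A sphere: z² = 139.07² − (x − 46.9)² − (y − 66.3)² with x = -23.078, y = -48.616, so z ≈ 35.183 ≈ 35.2 km.
Check against D (with the unrounded solution): distance 39.55 ≈ 39.58 km. ✓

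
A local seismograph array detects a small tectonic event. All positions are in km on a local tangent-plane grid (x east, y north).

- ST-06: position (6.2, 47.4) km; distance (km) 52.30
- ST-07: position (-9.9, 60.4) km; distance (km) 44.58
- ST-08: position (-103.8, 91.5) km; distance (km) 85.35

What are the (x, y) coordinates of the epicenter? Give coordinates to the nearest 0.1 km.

Circle about each station: (x − 6.2)² + (y − 47.4)² = 52.30²; (x + 9.9)² + (y − 60.4)² = 44.58²; (x + 103.8)² + (y − 91.5)² = 85.35².
Subtracting the ST-06 equation from the ST-07 and ST-08 equations removes the quadratic terms:
-32.2 x + 26.0 y = 2208.88
-220.0 x + 88.2 y = 12312.16
Solving the 2×2 system: x ≈ -43.5, y ≈ 31.1 km.

x ≈ -43.5 km, y ≈ 31.1 km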